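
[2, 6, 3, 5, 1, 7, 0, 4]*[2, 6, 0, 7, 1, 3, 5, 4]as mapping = [0→0, 1→5, 2→7, 3→3, 4→6, 5→4, 6→2, 7→1]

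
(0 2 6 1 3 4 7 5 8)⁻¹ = (0 8 5 7 4 3 1 6 2)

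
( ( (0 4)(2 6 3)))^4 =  (2 6 3)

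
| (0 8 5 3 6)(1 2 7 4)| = 20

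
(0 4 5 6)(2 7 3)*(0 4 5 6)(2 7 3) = (0 5)(2 3 7)(4 6)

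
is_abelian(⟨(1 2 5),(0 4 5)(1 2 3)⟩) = no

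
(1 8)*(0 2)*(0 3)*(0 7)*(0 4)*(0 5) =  (0 2 3 7 4 5)(1 8)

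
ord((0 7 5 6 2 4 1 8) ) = 8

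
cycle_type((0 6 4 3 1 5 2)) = 7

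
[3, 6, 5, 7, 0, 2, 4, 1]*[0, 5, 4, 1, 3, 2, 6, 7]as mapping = [0→1, 1→6, 2→2, 3→7, 4→0, 5→4, 6→3, 7→5]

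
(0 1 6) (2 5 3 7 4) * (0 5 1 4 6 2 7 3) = (0 4 7 6 5) (1 2) 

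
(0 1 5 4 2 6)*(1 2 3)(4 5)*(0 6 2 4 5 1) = (0 4 3)(1 5)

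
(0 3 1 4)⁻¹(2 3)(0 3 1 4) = (1 2)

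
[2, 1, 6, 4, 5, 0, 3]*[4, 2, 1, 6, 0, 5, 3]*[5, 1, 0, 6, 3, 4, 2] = [1, 0, 6, 5, 4, 3, 2]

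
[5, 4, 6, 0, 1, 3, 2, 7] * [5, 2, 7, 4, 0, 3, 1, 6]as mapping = [0→3, 1→0, 2→1, 3→5, 4→2, 5→4, 6→7, 7→6]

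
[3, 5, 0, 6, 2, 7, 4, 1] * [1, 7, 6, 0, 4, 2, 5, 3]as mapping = [0→0, 1→2, 2→1, 3→5, 4→6, 5→3, 6→4, 7→7]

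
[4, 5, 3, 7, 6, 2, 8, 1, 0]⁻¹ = [8, 7, 5, 2, 0, 1, 4, 3, 6]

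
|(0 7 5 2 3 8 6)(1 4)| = 14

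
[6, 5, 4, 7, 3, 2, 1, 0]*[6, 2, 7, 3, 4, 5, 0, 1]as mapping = [0→0, 1→5, 2→4, 3→1, 4→3, 5→7, 6→2, 7→6]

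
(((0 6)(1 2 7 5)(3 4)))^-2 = (1 7)(2 5)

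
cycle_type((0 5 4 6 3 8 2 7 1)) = 9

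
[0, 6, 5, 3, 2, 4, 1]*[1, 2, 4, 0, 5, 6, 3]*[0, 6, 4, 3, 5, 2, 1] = [6, 3, 1, 0, 5, 2, 4]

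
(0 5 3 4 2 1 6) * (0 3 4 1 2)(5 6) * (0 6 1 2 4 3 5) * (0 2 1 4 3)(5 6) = (0 4 5)(1 2 3)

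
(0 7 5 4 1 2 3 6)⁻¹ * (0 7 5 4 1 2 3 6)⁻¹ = (0 3 1 5)(2 4 7 6)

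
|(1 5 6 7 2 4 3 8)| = 8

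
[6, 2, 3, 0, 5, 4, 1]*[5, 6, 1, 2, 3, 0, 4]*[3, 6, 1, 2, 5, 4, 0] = [5, 6, 1, 4, 3, 2, 0]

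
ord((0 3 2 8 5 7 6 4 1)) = 9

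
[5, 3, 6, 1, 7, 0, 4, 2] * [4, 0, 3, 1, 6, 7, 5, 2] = [7, 1, 5, 0, 2, 4, 6, 3]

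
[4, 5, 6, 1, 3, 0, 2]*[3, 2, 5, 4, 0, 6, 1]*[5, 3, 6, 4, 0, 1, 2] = [5, 2, 3, 6, 0, 4, 1]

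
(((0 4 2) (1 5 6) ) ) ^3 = () 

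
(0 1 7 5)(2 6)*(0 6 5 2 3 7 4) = (0 1 4)(2 5 6 3 7)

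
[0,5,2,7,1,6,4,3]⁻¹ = [0,4,2,7,6,1,5,3]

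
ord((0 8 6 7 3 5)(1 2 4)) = 6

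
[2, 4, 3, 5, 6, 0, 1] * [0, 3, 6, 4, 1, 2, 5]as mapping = [0→6, 1→1, 2→4, 3→2, 4→5, 5→0, 6→3]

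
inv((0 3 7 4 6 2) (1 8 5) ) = (0 2 6 4 7 3) (1 5 8) 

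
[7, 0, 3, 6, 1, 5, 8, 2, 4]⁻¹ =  [1, 4, 7, 2, 8, 5, 3, 0, 6]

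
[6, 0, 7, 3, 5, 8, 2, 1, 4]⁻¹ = [1, 7, 6, 3, 8, 4, 0, 2, 5]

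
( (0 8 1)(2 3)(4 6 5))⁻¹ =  (0 1 8)(2 3)(4 5 6)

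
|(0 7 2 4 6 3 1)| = 7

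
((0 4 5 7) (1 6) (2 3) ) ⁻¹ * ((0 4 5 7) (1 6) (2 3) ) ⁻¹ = (0 5) (4 7) 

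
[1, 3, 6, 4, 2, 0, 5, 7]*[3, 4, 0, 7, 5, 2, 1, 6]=[4, 7, 1, 5, 0, 3, 2, 6]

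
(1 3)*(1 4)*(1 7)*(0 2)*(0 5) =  (0 2 5)(1 3 4 7)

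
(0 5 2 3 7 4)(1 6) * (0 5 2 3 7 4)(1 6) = (0 2 7)(3 4 5)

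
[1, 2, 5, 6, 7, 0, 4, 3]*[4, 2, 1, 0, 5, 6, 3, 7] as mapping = [0→2, 1→1, 2→6, 3→3, 4→7, 5→4, 6→5, 7→0] 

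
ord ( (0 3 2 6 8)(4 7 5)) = 15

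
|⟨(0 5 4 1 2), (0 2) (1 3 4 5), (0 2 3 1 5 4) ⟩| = 720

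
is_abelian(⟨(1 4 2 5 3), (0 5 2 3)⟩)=no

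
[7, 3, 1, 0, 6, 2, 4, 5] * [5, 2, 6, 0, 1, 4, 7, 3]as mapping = [0→3, 1→0, 2→2, 3→5, 4→7, 5→6, 6→1, 7→4]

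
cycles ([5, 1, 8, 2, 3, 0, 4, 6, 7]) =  (0 5)(2 8 7 6 4 3)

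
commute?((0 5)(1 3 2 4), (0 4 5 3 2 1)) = no:(0 5)(1 3 2 4)*(0 4 5 3 2 1) = (0 3 1 2 5 4), (0 4 5 3 2 1)*(0 5)(1 3 2 4) = (0 1 5 2 3 4)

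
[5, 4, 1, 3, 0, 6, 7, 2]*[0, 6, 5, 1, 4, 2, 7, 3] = [2, 4, 6, 1, 0, 7, 3, 5]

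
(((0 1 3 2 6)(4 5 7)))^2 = (0 3 6 1 2)(4 7 5)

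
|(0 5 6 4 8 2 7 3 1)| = 9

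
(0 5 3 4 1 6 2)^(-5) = (0 3 1 2 5 4 6)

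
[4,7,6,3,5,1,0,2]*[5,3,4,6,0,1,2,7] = [0,7,2,6,1,3,5,4]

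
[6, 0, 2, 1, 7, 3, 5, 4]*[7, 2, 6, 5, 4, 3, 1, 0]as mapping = [0→1, 1→7, 2→6, 3→2, 4→0, 5→5, 6→3, 7→4]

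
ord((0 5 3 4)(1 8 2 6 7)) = 20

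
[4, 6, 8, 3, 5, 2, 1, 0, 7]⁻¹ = [7, 6, 5, 3, 0, 4, 1, 8, 2]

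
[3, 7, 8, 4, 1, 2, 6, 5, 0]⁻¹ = [8, 4, 5, 0, 3, 7, 6, 1, 2]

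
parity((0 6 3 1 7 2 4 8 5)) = even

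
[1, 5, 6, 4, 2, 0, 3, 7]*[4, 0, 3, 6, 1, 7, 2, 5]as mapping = [0→0, 1→7, 2→2, 3→1, 4→3, 5→4, 6→6, 7→5]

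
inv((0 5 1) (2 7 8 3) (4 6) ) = (0 1 5) (2 3 8 7) (4 6) 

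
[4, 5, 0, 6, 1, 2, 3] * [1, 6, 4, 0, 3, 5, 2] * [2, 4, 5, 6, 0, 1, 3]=[6, 1, 4, 5, 3, 0, 2]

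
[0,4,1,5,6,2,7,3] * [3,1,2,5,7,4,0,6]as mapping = [0→3,1→7,2→1,3→4,4→0,5→2,6→6,7→5]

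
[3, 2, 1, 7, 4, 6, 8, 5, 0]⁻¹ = [8, 2, 1, 0, 4, 7, 5, 3, 6]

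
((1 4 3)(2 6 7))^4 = (1 4 3)(2 6 7)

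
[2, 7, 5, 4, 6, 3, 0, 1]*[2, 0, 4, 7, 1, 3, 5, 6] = [4, 6, 3, 1, 5, 7, 2, 0]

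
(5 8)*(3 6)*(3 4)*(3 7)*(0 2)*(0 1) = (0 2 1)(3 6 4 7)(5 8)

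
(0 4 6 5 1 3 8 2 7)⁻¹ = (0 7 2 8 3 1 5 6 4)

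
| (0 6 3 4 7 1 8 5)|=8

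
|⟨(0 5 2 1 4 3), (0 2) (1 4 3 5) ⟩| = 720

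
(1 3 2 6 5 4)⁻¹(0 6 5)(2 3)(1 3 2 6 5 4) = (0 5 4)(2 6)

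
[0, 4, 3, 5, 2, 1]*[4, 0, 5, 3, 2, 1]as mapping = [0→4, 1→2, 2→3, 3→1, 4→5, 5→0]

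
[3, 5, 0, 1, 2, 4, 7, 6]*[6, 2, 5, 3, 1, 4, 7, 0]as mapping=[0→3, 1→4, 2→6, 3→2, 4→5, 5→1, 6→0, 7→7]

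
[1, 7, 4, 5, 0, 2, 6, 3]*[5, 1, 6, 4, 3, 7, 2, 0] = [1, 0, 3, 7, 5, 6, 2, 4]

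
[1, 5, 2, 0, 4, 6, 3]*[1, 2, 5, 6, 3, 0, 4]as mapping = [0→2, 1→0, 2→5, 3→1, 4→3, 5→4, 6→6]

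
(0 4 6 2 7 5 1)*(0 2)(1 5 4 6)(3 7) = (0 6)(1 2 3 7 4)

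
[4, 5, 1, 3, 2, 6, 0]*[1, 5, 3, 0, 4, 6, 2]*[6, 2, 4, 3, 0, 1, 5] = [0, 5, 1, 6, 3, 4, 2]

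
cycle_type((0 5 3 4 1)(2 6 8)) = 3.5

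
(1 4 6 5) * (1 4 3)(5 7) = (1 3)(4 6 7 5)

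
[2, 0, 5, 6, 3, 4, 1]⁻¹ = [1, 6, 0, 4, 5, 2, 3]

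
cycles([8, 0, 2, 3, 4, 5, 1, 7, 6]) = (0 8 6 1)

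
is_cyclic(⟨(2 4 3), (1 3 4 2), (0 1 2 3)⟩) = no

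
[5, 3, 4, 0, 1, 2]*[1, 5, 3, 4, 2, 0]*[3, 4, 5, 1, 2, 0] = [3, 2, 5, 4, 0, 1]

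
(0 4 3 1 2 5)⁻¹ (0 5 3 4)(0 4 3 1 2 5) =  (0 1 3 4)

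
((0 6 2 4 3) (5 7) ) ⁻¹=(0 3 4 2 6) (5 7) 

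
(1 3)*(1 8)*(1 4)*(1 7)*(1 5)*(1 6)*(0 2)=(0 2)(1 3 8 4 7 5 6)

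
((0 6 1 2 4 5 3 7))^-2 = (0 3 4 1)(2 6 7 5)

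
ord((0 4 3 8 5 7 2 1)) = 8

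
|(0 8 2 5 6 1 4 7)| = 8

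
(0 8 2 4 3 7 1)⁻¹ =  (0 1 7 3 4 2 8)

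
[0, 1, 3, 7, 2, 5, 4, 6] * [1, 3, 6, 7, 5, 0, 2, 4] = [1, 3, 7, 4, 6, 0, 5, 2]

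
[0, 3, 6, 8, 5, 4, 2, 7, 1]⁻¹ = [0, 8, 6, 1, 5, 4, 2, 7, 3]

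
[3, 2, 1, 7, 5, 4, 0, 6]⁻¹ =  [6, 2, 1, 0, 5, 4, 7, 3]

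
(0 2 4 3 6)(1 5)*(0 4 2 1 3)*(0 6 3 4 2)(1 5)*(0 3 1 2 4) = (0 5)(1 2 3)(4 6)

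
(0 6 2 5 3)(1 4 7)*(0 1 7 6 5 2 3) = (0 5)(1 4 6 3)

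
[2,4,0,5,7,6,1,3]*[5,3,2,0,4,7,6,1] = [2,4,5,7,1,6,3,0]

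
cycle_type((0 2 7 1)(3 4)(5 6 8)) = 2.3.4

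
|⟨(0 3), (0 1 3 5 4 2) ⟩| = 72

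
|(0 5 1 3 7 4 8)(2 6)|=14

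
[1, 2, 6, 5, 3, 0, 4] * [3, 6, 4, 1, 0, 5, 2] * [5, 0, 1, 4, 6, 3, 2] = [2, 6, 1, 3, 0, 4, 5]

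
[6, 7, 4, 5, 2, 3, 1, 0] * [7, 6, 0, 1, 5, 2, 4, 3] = [4, 3, 5, 2, 0, 1, 6, 7]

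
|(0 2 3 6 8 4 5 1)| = 8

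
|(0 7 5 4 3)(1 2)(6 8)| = 10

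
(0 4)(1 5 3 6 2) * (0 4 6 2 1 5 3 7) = (0 6 1 3 2 5 7)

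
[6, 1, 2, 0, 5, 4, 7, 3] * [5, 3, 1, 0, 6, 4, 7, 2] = [7, 3, 1, 5, 4, 6, 2, 0]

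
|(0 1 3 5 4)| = 5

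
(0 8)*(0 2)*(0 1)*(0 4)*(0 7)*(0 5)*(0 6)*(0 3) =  (0 8 2 1 4 7 5 6 3)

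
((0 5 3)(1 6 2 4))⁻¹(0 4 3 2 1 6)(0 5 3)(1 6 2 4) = (0 4 6 2 5 1)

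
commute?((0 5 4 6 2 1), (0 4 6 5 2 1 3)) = no:(0 5 4 6 2 1) * (0 4 6 5 2 1 3) = (0 2 3)(1 4 5 6), (0 4 6 5 2 1 3) * (0 5 4 6 2 1) = (0 6 4 2)(1 3 5)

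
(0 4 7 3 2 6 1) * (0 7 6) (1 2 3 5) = (0 4 6 2) (1 7 5) 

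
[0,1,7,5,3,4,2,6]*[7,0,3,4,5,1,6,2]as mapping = [0→7,1→0,2→2,3→1,4→4,5→5,6→3,7→6]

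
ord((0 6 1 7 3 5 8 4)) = 8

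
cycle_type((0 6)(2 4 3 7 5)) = 2.5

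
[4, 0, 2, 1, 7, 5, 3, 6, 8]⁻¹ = [1, 3, 2, 6, 0, 5, 7, 4, 8]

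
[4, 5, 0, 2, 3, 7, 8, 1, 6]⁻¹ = [2, 7, 3, 4, 0, 1, 8, 5, 6]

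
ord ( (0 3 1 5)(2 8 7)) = 12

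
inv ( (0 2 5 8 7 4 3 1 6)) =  (0 6 1 3 4 7 8 5 2)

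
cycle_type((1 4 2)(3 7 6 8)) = 3.4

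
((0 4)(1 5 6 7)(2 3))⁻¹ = (0 4)(1 7 6 5)(2 3)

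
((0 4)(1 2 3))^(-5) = (0 4)(1 2 3)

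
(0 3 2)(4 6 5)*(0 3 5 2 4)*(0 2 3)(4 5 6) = (0 6 3 5 2)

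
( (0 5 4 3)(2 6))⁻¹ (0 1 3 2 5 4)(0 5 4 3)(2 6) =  (0 6 4 3 5 1)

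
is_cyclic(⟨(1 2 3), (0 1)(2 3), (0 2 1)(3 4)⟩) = no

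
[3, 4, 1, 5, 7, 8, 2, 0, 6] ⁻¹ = [7, 2, 6, 0, 1, 3, 8, 4, 5] 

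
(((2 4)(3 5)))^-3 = (2 4)(3 5)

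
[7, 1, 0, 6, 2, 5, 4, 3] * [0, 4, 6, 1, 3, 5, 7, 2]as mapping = [0→2, 1→4, 2→0, 3→7, 4→6, 5→5, 6→3, 7→1]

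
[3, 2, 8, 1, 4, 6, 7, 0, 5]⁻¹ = [7, 3, 1, 0, 4, 8, 5, 6, 2]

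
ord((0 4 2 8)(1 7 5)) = 12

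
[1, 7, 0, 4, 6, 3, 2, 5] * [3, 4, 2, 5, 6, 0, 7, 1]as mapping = [0→4, 1→1, 2→3, 3→6, 4→7, 5→5, 6→2, 7→0]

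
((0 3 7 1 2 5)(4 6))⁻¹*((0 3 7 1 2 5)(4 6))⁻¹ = (0 2 7)(1 3 5)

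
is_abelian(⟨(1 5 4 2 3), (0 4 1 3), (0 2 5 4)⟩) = no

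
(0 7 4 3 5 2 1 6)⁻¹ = (0 6 1 2 5 3 4 7)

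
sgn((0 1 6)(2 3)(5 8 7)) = -1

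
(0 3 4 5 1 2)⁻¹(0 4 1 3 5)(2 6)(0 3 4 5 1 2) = (0 6)(1 3 5 2 4)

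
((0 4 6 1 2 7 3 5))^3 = (0 1 3 4 2 5 6 7)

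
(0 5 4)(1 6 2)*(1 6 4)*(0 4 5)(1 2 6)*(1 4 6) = (1 5 2 4 6)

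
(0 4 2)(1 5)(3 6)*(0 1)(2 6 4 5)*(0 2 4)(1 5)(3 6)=(0 1 4 3)(2 5)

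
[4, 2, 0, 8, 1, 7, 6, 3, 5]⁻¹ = [2, 4, 1, 7, 0, 8, 6, 5, 3]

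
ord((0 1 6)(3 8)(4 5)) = 6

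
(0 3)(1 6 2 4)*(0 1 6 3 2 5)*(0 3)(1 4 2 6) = (0 6 5 3 4 1)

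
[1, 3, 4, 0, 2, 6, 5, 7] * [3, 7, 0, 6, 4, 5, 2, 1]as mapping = [0→7, 1→6, 2→4, 3→3, 4→0, 5→2, 6→5, 7→1]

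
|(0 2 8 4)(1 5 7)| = 12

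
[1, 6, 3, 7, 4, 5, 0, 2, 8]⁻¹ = [6, 0, 7, 2, 4, 5, 1, 3, 8]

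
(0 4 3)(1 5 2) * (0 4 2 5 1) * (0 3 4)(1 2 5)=(0 5 1 2 3)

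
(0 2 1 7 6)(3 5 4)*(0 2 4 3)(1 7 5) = (0 4)(1 5 3)(2 7 6)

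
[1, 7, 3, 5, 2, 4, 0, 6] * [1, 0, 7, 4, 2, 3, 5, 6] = [0, 6, 4, 3, 7, 2, 1, 5]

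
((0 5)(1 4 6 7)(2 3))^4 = ()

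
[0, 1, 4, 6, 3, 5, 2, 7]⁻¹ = [0, 1, 6, 4, 2, 5, 3, 7]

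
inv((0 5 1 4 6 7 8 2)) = (0 2 8 7 6 4 1 5)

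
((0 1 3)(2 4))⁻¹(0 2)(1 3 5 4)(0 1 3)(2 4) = (0 5 2 3)(1 4)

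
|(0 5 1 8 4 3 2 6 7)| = 9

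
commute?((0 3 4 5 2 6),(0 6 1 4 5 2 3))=no:(0 3 4 5 2 6)*(0 6 1 4 5 2 3)=(1 4 2)(3 5),(0 6 1 4 5 2 3)*(0 3 4 5 2 6)=(1 5 6)(2 4)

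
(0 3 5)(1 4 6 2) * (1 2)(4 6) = (0 3 5)(1 6)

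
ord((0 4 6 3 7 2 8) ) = 7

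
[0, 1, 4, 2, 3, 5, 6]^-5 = [0, 1, 4, 2, 3, 5, 6]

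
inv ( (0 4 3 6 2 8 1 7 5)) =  (0 5 7 1 8 2 6 3 4)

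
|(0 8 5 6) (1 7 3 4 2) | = 20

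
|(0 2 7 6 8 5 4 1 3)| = 9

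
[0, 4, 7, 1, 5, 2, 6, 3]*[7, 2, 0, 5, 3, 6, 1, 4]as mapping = [0→7, 1→3, 2→4, 3→2, 4→6, 5→0, 6→1, 7→5]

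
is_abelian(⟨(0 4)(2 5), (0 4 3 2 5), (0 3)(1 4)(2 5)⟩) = no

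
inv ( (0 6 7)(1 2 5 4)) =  (0 7 6)(1 4 5 2)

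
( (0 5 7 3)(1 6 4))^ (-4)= (1 4 6)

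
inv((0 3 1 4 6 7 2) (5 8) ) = (0 2 7 6 4 1 3) (5 8) 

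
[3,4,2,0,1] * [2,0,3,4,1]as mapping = [0→4,1→1,2→3,3→2,4→0]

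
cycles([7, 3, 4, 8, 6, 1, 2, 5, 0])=(0 7 5 1 3 8)(2 4 6)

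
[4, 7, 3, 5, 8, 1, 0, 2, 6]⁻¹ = [6, 5, 7, 2, 0, 3, 8, 1, 4]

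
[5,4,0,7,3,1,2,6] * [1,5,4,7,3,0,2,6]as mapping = [0→0,1→3,2→1,3→6,4→7,5→5,6→4,7→2]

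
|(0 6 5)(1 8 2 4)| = 12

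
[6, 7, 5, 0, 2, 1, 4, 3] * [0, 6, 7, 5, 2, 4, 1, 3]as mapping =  [0→1, 1→3, 2→4, 3→0, 4→7, 5→6, 6→2, 7→5]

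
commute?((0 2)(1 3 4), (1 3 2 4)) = no:(0 2)(1 3 4)*(1 3 2 4) = (0 4 3 1 2), (1 3 2 4)*(0 2)(1 3 4) = (0 2 1 4 3)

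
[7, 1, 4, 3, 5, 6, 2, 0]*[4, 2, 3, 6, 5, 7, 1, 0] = [0, 2, 5, 6, 7, 1, 3, 4]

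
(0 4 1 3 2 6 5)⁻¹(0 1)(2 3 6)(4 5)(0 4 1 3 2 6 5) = (0 1)(2 5 6)(3 4)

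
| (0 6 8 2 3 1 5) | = 7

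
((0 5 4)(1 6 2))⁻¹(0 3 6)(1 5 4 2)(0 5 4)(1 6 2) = (0 1 6 4)(2 5 3)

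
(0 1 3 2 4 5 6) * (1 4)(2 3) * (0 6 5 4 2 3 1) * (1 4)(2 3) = (0 3 4 1 2)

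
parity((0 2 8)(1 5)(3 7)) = even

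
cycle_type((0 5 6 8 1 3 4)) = 7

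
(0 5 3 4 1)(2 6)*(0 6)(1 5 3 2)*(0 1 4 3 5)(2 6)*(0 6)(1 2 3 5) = (0 1 3 5)(4 6)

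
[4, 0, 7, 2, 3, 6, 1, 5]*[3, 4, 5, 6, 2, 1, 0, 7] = [2, 3, 7, 5, 6, 0, 4, 1]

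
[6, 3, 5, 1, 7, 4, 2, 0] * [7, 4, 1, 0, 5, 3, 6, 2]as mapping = [0→6, 1→0, 2→3, 3→4, 4→2, 5→5, 6→1, 7→7]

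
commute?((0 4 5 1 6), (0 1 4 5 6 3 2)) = no:(0 4 5 1 6)*(0 1 4 5 6 3 2) = (0 5 4 6 1 3 2), (0 1 4 5 6 3 2)*(0 4 5 1 6) = (0 6 3 2 4 1 5)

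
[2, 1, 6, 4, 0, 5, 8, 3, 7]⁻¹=[4, 1, 0, 7, 3, 5, 2, 8, 6]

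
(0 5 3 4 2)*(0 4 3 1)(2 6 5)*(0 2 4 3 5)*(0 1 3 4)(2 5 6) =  (1 5 3 6)(2 4)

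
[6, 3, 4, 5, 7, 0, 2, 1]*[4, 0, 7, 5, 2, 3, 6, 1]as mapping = [0→6, 1→5, 2→2, 3→3, 4→1, 5→4, 6→7, 7→0]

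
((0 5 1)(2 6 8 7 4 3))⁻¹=(0 1 5)(2 3 4 7 8 6)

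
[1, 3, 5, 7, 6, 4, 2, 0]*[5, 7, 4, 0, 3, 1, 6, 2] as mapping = [0→7, 1→0, 2→1, 3→2, 4→6, 5→3, 6→4, 7→5] 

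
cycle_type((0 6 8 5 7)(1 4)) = 2.5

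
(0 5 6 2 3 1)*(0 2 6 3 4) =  (0 5 3 1 2 4)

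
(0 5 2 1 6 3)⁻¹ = (0 3 6 1 2 5)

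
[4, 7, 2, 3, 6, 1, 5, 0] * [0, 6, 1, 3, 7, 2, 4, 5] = [7, 5, 1, 3, 4, 6, 2, 0]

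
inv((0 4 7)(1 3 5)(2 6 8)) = (0 7 4)(1 5 3)(2 8 6)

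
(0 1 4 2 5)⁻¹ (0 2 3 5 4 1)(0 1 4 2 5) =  (0 2 4 1 5 3)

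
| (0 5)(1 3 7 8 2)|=10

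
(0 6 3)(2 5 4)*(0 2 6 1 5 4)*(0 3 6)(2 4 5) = (0 1 2 5 3 4)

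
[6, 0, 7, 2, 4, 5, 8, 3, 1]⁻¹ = [1, 8, 3, 7, 4, 5, 0, 2, 6]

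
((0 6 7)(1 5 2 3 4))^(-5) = (0 6 7)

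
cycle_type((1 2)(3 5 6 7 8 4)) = 2.6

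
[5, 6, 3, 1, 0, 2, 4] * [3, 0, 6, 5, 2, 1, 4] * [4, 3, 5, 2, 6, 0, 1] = [3, 6, 0, 4, 2, 1, 5] 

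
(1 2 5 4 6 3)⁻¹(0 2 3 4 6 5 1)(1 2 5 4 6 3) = (0 5 1 6 3 4 2)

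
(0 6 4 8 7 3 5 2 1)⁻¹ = (0 1 2 5 3 7 8 4 6)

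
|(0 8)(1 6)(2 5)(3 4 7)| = 6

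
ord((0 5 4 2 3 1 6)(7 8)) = 14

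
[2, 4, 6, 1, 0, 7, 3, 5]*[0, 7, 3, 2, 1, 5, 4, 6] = [3, 1, 4, 7, 0, 6, 2, 5]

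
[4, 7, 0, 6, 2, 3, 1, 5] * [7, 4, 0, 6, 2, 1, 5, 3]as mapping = [0→2, 1→3, 2→7, 3→5, 4→0, 5→6, 6→4, 7→1]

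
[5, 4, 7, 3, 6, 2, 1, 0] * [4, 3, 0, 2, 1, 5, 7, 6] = [5, 1, 6, 2, 7, 0, 3, 4]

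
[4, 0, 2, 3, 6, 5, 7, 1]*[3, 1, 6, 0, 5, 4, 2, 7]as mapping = [0→5, 1→3, 2→6, 3→0, 4→2, 5→4, 6→7, 7→1]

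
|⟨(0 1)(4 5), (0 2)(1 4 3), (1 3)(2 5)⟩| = 720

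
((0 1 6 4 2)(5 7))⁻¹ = (0 2 4 6 1)(5 7)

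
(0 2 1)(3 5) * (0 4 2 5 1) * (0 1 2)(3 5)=(0 3 2 1 4)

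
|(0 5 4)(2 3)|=6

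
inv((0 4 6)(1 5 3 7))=(0 6 4)(1 7 3 5)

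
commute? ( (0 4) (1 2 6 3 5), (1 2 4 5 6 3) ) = no: (0 4) (1 2 6 3 5) * (1 2 4 5 6 3) = (0 5 2 3 6 1 4), (1 2 4 5 6 3) * (0 4) (1 2 6 3 5) = (0 4 1 6 5 3 2) 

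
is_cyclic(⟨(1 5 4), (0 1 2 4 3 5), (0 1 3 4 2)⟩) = no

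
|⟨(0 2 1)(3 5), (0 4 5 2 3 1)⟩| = 720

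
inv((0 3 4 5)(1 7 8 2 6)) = (0 5 4 3)(1 6 2 8 7)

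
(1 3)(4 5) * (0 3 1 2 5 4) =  (0 3 2 5)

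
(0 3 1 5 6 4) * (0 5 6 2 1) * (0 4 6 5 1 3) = (1 5 2 3 4)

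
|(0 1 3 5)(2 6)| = 4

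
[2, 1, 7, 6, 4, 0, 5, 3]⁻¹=[5, 1, 0, 7, 4, 6, 3, 2]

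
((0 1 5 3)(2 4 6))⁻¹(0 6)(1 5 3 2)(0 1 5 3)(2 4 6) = (0 4 5 3)(1 2)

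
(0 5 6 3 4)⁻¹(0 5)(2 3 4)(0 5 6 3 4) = (0 2 4)(5 6)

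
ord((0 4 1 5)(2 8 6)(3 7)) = 12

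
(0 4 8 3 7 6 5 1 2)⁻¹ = (0 2 1 5 6 7 3 8 4)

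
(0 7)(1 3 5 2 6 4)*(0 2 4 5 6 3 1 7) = (2 3 6 5 4 7)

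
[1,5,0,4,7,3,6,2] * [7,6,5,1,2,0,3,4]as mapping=[0→6,1→0,2→7,3→2,4→4,5→1,6→3,7→5]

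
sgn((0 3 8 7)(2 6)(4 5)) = -1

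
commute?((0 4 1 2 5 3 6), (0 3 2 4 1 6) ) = no:(0 4 1 2 5 3 6)*(0 3 2 4 1 6) = (0 1 4 6 3) (2 5), (0 3 2 4 1 6)*(0 4 1 2 5 3 6) = (0 6 4 2 1) (3 5) 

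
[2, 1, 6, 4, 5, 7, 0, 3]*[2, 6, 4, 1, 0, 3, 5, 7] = [4, 6, 5, 0, 3, 7, 2, 1]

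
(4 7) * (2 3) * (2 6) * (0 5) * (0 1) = (0 5 1)(2 3 6)(4 7)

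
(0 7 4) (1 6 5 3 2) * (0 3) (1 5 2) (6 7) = (0 6 2 5) (1 7 4 3) 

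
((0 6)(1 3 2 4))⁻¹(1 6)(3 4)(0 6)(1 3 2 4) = (0 3)(1 2)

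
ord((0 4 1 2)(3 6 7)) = 12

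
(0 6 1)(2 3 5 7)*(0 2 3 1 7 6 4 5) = (0 4 5 6 7 3)(1 2)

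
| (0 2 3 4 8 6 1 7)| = 8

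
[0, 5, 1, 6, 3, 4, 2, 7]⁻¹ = [0, 2, 6, 4, 5, 1, 3, 7]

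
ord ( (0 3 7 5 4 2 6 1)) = 8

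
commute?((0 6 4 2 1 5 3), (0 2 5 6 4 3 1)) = no:(0 6 4 2 1 5 3)*(0 2 5 6 4 3 1) = (0 4 5 1 6 3 2), (0 2 5 6 4 3 1)*(0 6 4 2 1 5 3) = (0 1 6 2 3 5 4)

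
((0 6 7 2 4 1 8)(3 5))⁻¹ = (0 8 1 4 2 7 6)(3 5)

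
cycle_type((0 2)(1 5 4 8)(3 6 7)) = 2.3.4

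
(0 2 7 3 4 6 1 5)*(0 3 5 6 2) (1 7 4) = (1 6 7 5 3) (2 4) 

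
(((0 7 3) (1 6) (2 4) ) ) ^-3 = (1 6) (2 4) 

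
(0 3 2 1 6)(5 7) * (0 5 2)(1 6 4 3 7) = (0 7 2 6 5 1 4 3)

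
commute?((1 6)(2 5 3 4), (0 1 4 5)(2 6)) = no:(1 6)(2 5 3 4) * (0 1 4 5)(2 6) = (0 1 2)(3 5)(4 6), (0 1 4 5)(2 6) * (1 6)(2 5 3 4) = (0 6 5)(1 2)(3 4)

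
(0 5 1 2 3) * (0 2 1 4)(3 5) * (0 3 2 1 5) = (0 2)(1 5 4 3)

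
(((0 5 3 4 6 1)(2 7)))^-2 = (0 6 3)(1 4 5)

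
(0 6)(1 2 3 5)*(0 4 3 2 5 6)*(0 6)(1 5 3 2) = (0 6 4 2 1 3)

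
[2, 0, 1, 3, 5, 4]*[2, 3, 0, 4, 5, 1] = [0, 2, 3, 4, 1, 5]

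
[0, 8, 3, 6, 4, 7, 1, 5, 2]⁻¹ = [0, 6, 8, 2, 4, 7, 3, 5, 1]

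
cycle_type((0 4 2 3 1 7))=6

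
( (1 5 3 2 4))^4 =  (1 4 2 3 5)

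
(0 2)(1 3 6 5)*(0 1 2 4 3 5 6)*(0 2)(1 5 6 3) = (0 4 1 6 3 2 5)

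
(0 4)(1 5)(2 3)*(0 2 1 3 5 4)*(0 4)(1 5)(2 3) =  (0 4 3 5 2 1)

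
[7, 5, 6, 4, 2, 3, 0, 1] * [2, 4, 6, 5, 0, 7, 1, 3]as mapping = [0→3, 1→7, 2→1, 3→0, 4→6, 5→5, 6→2, 7→4]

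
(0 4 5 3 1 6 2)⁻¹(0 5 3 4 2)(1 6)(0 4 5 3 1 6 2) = (0 4 3 1 5)(2 6)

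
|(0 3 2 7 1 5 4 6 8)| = 9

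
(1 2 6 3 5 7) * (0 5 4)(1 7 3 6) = (0 5 3 4)(1 2)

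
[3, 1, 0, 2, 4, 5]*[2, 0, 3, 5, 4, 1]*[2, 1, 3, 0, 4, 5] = [5, 2, 3, 0, 4, 1]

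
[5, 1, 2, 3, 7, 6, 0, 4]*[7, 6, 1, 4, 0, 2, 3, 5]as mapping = [0→2, 1→6, 2→1, 3→4, 4→5, 5→3, 6→7, 7→0]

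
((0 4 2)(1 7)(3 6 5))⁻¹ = (0 2 4)(1 7)(3 5 6)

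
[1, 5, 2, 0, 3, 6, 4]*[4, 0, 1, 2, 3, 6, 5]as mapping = [0→0, 1→6, 2→1, 3→4, 4→2, 5→5, 6→3]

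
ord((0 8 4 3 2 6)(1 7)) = 6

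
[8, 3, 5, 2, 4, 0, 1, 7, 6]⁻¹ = [5, 6, 3, 1, 4, 2, 8, 7, 0]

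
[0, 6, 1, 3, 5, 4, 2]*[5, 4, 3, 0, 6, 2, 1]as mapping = [0→5, 1→1, 2→4, 3→0, 4→2, 5→6, 6→3]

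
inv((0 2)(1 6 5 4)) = (0 2)(1 4 5 6)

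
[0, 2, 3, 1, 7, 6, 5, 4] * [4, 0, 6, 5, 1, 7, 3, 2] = [4, 6, 5, 0, 2, 3, 7, 1]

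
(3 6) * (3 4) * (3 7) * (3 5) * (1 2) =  (1 2)(3 6 4 7 5)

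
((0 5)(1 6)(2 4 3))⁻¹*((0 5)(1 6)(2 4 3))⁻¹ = (2 4 3)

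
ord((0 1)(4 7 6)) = 6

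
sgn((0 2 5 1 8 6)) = -1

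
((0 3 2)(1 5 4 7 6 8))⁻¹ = (0 2 3)(1 8 6 7 4 5)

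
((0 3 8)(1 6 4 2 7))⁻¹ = (0 8 3)(1 7 2 4 6)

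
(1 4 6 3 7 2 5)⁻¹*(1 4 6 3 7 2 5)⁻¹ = (1 2 3 4 5 7 6)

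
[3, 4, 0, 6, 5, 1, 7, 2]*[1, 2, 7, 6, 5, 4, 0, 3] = [6, 5, 1, 0, 4, 2, 3, 7]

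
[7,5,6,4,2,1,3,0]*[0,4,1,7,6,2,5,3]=[3,2,5,6,1,4,7,0]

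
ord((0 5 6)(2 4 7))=3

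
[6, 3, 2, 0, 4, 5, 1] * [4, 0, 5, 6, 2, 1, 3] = [3, 6, 5, 4, 2, 1, 0]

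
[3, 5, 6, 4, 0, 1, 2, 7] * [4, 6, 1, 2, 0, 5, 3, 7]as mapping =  [0→2, 1→5, 2→3, 3→0, 4→4, 5→6, 6→1, 7→7]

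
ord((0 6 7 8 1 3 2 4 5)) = 9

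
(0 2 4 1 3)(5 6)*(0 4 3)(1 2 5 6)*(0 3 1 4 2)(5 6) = (0 6 5 4)(1 3 2)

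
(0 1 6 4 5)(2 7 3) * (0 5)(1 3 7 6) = (0 3 2 6 4)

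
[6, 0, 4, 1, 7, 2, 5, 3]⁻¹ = [1, 3, 5, 7, 2, 6, 0, 4]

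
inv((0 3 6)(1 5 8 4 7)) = (0 6 3)(1 7 4 8 5)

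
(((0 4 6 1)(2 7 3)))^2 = (0 6)(1 4)(2 3 7)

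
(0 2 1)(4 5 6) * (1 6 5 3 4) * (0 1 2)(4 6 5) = (2 5 4 3 6)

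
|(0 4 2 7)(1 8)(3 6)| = 4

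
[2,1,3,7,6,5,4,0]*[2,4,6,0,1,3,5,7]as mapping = [0→6,1→4,2→0,3→7,4→5,5→3,6→1,7→2]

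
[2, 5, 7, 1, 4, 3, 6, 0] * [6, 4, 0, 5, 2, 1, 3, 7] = [0, 1, 7, 4, 2, 5, 3, 6]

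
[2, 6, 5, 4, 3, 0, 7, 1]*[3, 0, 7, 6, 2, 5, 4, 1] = [7, 4, 5, 2, 6, 3, 1, 0]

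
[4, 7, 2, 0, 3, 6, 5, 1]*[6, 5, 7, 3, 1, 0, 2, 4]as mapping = [0→1, 1→4, 2→7, 3→6, 4→3, 5→2, 6→0, 7→5]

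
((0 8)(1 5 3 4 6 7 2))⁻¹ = (0 8)(1 2 7 6 4 3 5)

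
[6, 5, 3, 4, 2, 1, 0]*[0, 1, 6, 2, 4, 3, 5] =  [5, 3, 2, 4, 6, 1, 0]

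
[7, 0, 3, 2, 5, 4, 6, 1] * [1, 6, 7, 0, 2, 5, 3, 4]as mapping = [0→4, 1→1, 2→0, 3→7, 4→5, 5→2, 6→3, 7→6]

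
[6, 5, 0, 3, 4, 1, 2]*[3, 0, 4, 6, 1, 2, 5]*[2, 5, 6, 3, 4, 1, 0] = [1, 6, 3, 0, 5, 2, 4]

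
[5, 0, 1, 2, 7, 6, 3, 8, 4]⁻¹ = [1, 2, 3, 6, 8, 0, 5, 4, 7]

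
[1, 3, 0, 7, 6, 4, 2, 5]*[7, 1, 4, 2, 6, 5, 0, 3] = [1, 2, 7, 3, 0, 6, 4, 5]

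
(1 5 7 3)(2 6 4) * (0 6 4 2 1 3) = (0 6 2 4 1 5 7)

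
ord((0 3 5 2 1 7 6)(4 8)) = 14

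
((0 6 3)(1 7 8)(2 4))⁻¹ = (0 3 6)(1 8 7)(2 4)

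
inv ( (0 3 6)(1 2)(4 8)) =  (0 6 3)(1 2)(4 8)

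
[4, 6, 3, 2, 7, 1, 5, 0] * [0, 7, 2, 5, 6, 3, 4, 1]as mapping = [0→6, 1→4, 2→5, 3→2, 4→1, 5→7, 6→3, 7→0]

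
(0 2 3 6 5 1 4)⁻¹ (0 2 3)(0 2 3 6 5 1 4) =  (2 3 6)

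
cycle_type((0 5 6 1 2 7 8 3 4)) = 9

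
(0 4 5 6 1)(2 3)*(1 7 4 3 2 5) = (0 3 5 6 7 4 1)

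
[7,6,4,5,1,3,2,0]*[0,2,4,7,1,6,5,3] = [3,5,1,6,2,7,4,0]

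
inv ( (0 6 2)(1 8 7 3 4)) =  (0 2 6)(1 4 3 7 8)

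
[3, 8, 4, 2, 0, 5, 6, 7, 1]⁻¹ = [4, 8, 3, 0, 2, 5, 6, 7, 1]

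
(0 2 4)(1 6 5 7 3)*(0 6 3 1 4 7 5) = (0 2 7 1 3 4 6)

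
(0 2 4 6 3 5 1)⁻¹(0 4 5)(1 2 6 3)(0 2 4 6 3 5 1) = (0 4 3 5)(1 2 6)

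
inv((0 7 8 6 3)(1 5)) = (0 3 6 8 7)(1 5)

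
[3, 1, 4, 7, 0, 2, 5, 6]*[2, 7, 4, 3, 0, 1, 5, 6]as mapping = [0→3, 1→7, 2→0, 3→6, 4→2, 5→4, 6→1, 7→5]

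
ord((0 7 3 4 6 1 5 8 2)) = 9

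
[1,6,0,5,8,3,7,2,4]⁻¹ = [2,0,7,5,8,3,1,6,4]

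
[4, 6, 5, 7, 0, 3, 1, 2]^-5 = [4, 6, 7, 5, 0, 2, 1, 3]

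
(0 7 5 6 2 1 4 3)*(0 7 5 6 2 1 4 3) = (0 5 2 4)(1 3 7 6)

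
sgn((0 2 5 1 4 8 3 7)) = -1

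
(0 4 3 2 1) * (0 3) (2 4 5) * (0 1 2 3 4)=(0 5 3) (1 4) 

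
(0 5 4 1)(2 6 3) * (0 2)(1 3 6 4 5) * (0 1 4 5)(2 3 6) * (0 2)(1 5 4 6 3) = (0 6)(2 4 3 5)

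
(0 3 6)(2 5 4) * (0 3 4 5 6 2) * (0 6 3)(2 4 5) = (0 5 2 3 4 6)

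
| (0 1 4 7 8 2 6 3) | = 8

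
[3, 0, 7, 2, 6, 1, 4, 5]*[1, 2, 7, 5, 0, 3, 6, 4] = [5, 1, 4, 7, 6, 2, 0, 3]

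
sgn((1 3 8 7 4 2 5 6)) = -1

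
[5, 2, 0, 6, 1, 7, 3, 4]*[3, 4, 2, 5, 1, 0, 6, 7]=[0, 2, 3, 6, 4, 7, 5, 1]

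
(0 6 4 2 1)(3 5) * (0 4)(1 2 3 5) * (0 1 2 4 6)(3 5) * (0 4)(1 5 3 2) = (0 4 3 1 6 5 2)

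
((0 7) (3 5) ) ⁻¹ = (0 7) (3 5) 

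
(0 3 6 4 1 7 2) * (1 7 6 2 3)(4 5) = (0 1 6 5 4 7 3 2)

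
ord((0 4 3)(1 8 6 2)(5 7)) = 12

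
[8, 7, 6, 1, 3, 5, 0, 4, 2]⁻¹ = [6, 3, 8, 4, 7, 5, 2, 1, 0]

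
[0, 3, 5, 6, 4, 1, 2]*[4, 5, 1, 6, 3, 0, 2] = [4, 6, 0, 2, 3, 5, 1]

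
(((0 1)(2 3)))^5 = (0 1)(2 3)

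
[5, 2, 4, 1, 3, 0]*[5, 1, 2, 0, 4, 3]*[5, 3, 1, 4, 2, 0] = [4, 1, 2, 3, 5, 0]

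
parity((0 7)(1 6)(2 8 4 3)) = odd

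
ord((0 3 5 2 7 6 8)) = 7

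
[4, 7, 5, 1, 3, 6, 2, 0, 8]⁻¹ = [7, 3, 6, 4, 0, 2, 5, 1, 8]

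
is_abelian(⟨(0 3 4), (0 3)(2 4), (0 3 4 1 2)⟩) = no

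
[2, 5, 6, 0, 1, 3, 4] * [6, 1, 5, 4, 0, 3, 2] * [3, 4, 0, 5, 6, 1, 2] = [1, 5, 0, 2, 4, 6, 3]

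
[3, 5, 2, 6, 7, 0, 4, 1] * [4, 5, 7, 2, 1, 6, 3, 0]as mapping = [0→2, 1→6, 2→7, 3→3, 4→0, 5→4, 6→1, 7→5]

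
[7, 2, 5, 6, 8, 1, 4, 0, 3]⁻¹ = [7, 5, 1, 8, 6, 2, 3, 0, 4]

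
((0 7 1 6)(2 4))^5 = (0 7 1 6)(2 4)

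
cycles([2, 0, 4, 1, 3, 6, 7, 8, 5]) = (0 2 4 3 1)(5 6 7 8)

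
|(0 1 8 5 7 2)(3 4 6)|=6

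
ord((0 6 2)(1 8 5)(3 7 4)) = 3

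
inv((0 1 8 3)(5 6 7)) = (0 3 8 1)(5 7 6)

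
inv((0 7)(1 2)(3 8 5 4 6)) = (0 7)(1 2)(3 6 4 5 8)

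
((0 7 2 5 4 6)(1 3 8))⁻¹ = (0 6 4 5 2 7)(1 8 3)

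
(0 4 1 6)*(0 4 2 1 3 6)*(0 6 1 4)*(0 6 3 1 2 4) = (0 4 1 3 2) 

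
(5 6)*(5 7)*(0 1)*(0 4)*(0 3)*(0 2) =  (0 1 4 3 2)(5 6 7)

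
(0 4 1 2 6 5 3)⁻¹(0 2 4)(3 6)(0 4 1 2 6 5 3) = (0 5)(1 4 6)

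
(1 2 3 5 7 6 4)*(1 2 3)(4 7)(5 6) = (1 3 6 7 5 4 2)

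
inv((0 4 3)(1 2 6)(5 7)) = (0 3 4)(1 6 2)(5 7)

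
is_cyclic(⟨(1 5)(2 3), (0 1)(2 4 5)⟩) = no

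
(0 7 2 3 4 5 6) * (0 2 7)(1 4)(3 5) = (1 4 3)(2 5 6)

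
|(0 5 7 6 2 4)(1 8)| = 6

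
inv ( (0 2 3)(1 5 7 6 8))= (0 3 2)(1 8 6 7 5)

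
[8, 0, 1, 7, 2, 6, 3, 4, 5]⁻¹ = [1, 2, 4, 6, 7, 8, 5, 3, 0]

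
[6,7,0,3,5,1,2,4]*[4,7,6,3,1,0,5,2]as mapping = [0→5,1→2,2→4,3→3,4→0,5→7,6→6,7→1]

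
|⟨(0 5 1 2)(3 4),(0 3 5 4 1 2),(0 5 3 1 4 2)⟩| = 720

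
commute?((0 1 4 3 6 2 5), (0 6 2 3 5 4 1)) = no:(0 1 4 3 6 2 5)*(0 6 2 3 5 4 1) = (2 4 5 6 3), (0 6 2 3 5 4 1)*(0 1 4 3 6 2 5) = (0 2 6 5 3)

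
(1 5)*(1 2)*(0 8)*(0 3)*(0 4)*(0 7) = (0 8 3 4 7)(1 5 2)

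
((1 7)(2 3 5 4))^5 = (1 7)(2 3 5 4)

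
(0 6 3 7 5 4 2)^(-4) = (0 7 2 3 4 6 5)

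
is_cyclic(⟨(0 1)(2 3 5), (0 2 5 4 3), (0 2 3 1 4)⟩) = no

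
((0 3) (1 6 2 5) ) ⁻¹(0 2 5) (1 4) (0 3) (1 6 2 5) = (1 3 5) (4 6) 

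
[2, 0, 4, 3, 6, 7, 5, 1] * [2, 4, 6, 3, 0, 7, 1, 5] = [6, 2, 0, 3, 1, 5, 7, 4]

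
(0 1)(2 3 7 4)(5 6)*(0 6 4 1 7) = (0 7 1 6 5 4 2 3)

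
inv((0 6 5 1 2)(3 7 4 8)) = (0 2 1 5 6)(3 8 4 7)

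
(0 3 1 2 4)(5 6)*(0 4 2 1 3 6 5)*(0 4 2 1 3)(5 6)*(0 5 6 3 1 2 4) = (0 6)(3 5)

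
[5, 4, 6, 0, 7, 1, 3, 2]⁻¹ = [3, 5, 7, 6, 1, 0, 2, 4]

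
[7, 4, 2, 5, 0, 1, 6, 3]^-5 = [7, 4, 2, 5, 0, 1, 6, 3]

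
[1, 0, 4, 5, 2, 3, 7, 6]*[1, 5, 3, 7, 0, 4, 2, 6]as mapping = [0→5, 1→1, 2→0, 3→4, 4→3, 5→7, 6→6, 7→2]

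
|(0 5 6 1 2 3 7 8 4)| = 9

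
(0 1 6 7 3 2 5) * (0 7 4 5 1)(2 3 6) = (1 2)(4 5 7 6)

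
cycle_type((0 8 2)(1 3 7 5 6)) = 3.5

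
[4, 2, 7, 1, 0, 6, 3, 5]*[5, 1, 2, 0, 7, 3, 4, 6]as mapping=[0→7, 1→2, 2→6, 3→1, 4→5, 5→4, 6→0, 7→3]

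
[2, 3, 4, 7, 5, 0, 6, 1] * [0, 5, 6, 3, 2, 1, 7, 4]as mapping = [0→6, 1→3, 2→2, 3→4, 4→1, 5→0, 6→7, 7→5]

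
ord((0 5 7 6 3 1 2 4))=8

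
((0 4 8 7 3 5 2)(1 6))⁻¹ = (0 2 5 3 7 8 4)(1 6)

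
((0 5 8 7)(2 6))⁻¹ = (0 7 8 5)(2 6)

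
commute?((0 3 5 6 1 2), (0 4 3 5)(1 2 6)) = no:(0 3 5 6 1 2) * (0 4 3 5)(1 2 6) = (0 5 1 6 2 4 3), (0 4 3 5)(1 2 6) * (0 3 5 6 1 2) = (0 4 5 3 6 2 1)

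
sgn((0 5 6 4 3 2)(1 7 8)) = -1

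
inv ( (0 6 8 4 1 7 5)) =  (0 5 7 1 4 8 6)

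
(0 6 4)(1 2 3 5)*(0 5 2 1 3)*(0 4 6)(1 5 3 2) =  (1 5 2 4 3)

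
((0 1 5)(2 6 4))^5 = (0 5 1)(2 4 6)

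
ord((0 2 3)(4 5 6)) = 3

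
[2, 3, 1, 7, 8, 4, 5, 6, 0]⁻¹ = [8, 2, 0, 1, 5, 6, 7, 3, 4]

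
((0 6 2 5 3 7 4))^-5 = (0 2 3 4 6 5 7)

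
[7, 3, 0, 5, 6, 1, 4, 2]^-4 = [2, 5, 7, 1, 4, 3, 6, 0]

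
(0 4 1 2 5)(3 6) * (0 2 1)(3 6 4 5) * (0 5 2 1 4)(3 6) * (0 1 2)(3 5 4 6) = (1 6 5 2 3)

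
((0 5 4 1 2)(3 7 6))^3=(0 1 5 2 4)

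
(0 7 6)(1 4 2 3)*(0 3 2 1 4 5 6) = (0 7)(1 5 6 3 4)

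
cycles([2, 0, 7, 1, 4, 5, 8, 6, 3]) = (0 2 7 6 8 3 1)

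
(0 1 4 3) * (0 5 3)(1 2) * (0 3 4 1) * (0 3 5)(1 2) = (0 1 2 3)(4 5)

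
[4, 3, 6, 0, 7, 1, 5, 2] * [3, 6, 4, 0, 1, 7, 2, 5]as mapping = [0→1, 1→0, 2→2, 3→3, 4→5, 5→6, 6→7, 7→4]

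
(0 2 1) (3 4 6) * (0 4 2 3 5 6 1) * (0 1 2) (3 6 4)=(0 6 5 4 2 1 3) 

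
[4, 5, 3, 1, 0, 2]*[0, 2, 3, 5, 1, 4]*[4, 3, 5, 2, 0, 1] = [3, 0, 1, 5, 4, 2]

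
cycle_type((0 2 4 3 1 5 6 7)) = 8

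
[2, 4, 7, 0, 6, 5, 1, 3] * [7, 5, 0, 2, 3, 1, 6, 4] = [0, 3, 4, 7, 6, 1, 5, 2]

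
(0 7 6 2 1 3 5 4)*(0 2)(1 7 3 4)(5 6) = (0 3 6)(1 4 2 7 5)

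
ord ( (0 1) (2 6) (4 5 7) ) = 6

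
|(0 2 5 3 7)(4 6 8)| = 15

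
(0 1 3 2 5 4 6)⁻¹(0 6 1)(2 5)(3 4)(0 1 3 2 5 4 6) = (0 3 1)(2 6)(4 5)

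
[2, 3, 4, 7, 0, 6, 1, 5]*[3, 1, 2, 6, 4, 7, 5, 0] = [2, 6, 4, 0, 3, 5, 1, 7]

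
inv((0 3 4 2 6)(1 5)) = (0 6 2 4 3)(1 5)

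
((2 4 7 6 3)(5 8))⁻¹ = (2 3 6 7 4)(5 8)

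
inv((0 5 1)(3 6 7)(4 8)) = (0 1 5)(3 7 6)(4 8)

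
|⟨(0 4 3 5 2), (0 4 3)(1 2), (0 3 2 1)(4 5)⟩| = 720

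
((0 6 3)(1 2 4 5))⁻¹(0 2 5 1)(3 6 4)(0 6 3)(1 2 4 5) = (0 3 5)(1 2 6 4)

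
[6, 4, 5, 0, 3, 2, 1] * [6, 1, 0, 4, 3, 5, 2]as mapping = [0→2, 1→3, 2→5, 3→6, 4→4, 5→0, 6→1]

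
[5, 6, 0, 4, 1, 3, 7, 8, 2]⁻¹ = [2, 4, 8, 5, 3, 0, 1, 6, 7]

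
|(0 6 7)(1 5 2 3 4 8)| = 6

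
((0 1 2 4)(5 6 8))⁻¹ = (0 4 2 1)(5 8 6)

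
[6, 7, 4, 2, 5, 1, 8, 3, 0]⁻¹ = [8, 5, 3, 7, 2, 4, 0, 1, 6]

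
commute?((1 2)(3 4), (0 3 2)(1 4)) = no:(1 2)(3 4) * (0 3 2)(1 4) = (0 3 1)(2 4), (0 3 2)(1 4) * (1 2)(3 4) = (0 4 2)(1 3)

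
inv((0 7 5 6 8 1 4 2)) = (0 2 4 1 8 6 5 7)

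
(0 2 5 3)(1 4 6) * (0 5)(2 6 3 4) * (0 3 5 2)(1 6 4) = (0 4 5 1)(2 3)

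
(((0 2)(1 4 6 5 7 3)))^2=(1 6 7)(3 4 5)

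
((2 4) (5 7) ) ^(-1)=(2 4) (5 7) 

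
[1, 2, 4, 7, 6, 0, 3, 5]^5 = [3, 7, 5, 2, 0, 6, 1, 4]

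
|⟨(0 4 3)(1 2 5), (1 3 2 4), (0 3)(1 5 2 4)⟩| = 720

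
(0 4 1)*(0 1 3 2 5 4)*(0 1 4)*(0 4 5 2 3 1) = (1 5 4)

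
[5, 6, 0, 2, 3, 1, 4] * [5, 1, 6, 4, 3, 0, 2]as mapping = [0→0, 1→2, 2→5, 3→6, 4→4, 5→1, 6→3]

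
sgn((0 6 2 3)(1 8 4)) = -1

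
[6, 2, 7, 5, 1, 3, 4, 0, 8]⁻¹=[7, 4, 1, 5, 6, 3, 0, 2, 8]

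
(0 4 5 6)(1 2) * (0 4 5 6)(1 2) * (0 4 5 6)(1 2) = (0 6 5 4)(1 2)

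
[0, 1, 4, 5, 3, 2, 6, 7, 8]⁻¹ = [0, 1, 5, 4, 2, 3, 6, 7, 8]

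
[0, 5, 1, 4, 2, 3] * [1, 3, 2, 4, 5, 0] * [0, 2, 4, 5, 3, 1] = [2, 0, 5, 1, 4, 3]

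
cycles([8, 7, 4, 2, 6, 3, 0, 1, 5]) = (0 8 5 3 2 4 6)(1 7)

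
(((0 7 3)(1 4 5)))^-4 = (0 3 7)(1 5 4)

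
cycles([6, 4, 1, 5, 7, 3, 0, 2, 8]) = (0 6)(1 4 7 2)(3 5)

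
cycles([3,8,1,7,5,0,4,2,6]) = (0 3 7 2 1 8 6 4 5) 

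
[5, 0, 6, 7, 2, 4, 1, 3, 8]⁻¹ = [1, 6, 4, 7, 5, 0, 2, 3, 8]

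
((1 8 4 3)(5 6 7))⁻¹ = (1 3 4 8)(5 7 6)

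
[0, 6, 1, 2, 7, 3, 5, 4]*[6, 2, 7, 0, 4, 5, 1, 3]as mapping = [0→6, 1→1, 2→2, 3→7, 4→3, 5→0, 6→5, 7→4]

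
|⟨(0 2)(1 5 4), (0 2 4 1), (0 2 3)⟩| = 720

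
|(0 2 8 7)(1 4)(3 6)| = 4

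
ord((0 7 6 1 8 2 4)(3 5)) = 14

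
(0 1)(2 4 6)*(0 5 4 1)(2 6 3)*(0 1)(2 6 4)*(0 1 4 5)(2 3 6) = (0 4 6 5 3 2 1)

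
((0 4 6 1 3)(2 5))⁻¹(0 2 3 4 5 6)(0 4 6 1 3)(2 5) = (0 6 2 1 4 5)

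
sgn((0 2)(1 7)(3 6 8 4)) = -1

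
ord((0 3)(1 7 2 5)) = 4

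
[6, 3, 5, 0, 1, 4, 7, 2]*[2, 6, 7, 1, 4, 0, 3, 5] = [3, 1, 0, 2, 6, 4, 5, 7]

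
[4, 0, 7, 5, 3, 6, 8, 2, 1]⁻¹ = [1, 8, 7, 4, 0, 3, 5, 2, 6]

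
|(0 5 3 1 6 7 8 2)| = 8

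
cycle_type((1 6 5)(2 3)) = 2.3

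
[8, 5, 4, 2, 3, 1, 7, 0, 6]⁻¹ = [7, 5, 3, 4, 2, 1, 8, 6, 0]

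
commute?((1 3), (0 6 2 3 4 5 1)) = no:(1 3) * (0 6 2 3 4 5 1) = (0 6 2 3)(1 4 5), (0 6 2 3 4 5 1) * (1 3) = (0 6 2 1)(3 4 5)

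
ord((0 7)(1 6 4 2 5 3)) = 6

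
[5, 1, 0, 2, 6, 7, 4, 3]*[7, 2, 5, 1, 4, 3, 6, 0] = [3, 2, 7, 5, 6, 0, 4, 1]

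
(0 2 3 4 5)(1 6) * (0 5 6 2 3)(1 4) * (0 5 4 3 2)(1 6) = (0 2 5 4 1)(3 6)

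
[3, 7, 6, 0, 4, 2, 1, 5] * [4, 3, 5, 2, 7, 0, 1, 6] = [2, 6, 1, 4, 7, 5, 3, 0]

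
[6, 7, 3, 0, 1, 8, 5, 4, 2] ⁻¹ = [3, 4, 8, 2, 7, 6, 0, 1, 5] 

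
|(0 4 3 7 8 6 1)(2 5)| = 14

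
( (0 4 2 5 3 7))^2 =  (0 2 3)(4 5 7)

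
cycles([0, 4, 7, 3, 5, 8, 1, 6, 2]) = (1 4 5 8 2 7 6)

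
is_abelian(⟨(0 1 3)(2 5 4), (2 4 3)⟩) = no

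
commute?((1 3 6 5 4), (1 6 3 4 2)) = no:(1 3 6 5 4)*(1 6 3 4 2) = (1 4 6 5 2), (1 6 3 4 2)*(1 3 6 5 4) = (1 5 4 2 3)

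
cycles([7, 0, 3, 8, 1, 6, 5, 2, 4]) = (0 7 2 3 8 4 1)(5 6)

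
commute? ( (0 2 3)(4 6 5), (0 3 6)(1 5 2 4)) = no: (0 2 3)(4 6 5)*(0 3 6)(1 5 2 4) = (0 4)(1 5)(2 6), (0 3 6)(1 5 2 4)*(0 2 3)(4 6 5) = (1 4)(2 6)(3 5)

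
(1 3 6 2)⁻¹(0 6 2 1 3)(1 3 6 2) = (0 2 1 3 6)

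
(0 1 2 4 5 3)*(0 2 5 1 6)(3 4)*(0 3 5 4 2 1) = (0 6 3 1 4)(2 5)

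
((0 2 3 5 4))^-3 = (0 3 4 2 5)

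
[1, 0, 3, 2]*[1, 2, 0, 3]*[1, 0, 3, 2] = [3, 0, 2, 1]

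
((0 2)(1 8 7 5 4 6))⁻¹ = (0 2)(1 6 4 5 7 8)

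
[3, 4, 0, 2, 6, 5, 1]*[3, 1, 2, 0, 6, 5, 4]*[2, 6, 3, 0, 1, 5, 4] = [2, 4, 0, 3, 1, 5, 6]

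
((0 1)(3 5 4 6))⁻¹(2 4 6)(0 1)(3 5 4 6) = (2 6 3)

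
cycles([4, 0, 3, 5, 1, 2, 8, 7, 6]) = (0 4 1)(2 3 5)(6 8)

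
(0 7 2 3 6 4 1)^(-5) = (0 2 6 1 7 3 4)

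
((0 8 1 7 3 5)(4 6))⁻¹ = (0 5 3 7 1 8)(4 6)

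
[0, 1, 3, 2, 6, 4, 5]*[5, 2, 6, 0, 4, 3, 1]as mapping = [0→5, 1→2, 2→0, 3→6, 4→1, 5→4, 6→3]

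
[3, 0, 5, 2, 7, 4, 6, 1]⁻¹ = [1, 7, 3, 0, 5, 2, 6, 4]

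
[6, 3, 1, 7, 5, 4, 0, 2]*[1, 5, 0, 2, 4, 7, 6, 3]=[6, 2, 5, 3, 7, 4, 1, 0]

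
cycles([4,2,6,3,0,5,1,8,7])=(0 4)(1 2 6)(7 8)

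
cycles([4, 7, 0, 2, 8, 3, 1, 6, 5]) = (0 4 8 5 3 2)(1 7 6)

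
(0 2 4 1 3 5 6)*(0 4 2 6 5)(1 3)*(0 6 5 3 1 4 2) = (0 5 3 6 2)(1 4)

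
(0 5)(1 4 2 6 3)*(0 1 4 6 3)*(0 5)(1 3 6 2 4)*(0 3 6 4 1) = (0 3)(1 2 4)(5 6)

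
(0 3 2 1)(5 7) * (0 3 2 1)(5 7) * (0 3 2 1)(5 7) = (0 1 2 3)(5 7)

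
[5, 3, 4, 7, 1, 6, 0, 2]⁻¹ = [6, 4, 7, 1, 2, 0, 5, 3]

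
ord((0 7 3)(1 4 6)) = 3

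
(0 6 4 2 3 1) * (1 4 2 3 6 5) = (0 5 1)(2 6)(3 4)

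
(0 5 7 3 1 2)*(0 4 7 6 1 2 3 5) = (1 3 2 4 7 5 6)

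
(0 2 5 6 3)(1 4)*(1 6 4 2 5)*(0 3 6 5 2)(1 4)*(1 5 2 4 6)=(0 4 2 6 1)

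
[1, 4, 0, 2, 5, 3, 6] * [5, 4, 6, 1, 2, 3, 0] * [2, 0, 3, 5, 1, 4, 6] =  [1, 3, 4, 6, 5, 0, 2]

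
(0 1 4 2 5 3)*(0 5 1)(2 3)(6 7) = (1 4 3 5 2)(6 7)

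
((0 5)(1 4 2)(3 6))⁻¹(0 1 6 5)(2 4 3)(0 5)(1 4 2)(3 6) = (0 5 4 3)(1 2 6)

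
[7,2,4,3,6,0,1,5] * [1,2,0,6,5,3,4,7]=[7,0,5,6,4,1,2,3]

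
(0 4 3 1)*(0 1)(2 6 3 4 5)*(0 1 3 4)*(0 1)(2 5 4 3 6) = (0 4 1 6 3)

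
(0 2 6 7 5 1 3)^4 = (0 5 2 1 6 3 7)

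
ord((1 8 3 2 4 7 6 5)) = 8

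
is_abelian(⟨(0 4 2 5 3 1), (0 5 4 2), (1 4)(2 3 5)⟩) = no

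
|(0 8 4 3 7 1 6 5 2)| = 9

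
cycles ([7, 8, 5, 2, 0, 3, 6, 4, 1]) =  (0 7 4)(1 8)(2 5 3)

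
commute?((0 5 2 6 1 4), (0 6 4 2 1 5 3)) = no:(0 5 2 6 1 4)*(0 6 4 2 1 5 3) = (0 3)(1 2 4 6 5), (0 6 4 2 1 5 3)*(0 5 2 6 1 4) = (0 1 2 4 6)(3 5)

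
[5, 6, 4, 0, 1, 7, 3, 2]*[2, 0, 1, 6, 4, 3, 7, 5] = [3, 7, 4, 2, 0, 5, 6, 1]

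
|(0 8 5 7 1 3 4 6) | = 8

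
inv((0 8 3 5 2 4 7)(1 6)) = (0 7 4 2 5 3 8)(1 6)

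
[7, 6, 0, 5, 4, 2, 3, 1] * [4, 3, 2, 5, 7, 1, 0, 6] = [6, 0, 4, 1, 7, 2, 5, 3]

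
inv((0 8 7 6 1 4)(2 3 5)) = (0 4 1 6 7 8)(2 5 3)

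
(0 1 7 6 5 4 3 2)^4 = (0 5)(1 4)(2 6)(3 7)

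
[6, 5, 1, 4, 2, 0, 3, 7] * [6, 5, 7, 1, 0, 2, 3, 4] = [3, 2, 5, 0, 7, 6, 1, 4]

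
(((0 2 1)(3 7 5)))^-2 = (0 2 1)(3 7 5)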